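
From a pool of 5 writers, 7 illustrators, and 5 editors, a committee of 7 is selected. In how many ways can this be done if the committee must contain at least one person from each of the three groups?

With no constraint there are C(17,7) = 19448 possible selections.
Selections missing a whole group: no writers → C(12,7) = 792; no illustrators → C(10,7) = 120; no editors → C(12,7) = 792.
Add back selections omitting two groups (i.e. drawn from a single group): C(5,7) + C(7,7) + C(5,7) = 1.
By inclusion–exclusion: 19448 − 1704 + 1 = 17745.

17745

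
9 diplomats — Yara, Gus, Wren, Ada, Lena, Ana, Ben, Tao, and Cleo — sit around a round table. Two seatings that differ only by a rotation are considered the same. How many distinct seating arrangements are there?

40320

Seat Yara anywhere (absorbing the rotational symmetry), then permute the other 8: (8)! = 40320.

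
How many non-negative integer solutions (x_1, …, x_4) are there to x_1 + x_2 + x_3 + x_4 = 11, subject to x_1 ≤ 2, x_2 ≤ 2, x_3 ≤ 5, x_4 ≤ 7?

36

By stars and bars, unrestricted non-negative solutions to x_1+…+x_4 = 11 number C(11+3,3) = 364.
Subtract solutions that violate a single cap (substitute x_i' = x_i − (cap_i+1)): x_1 ≥ 3 gives C(11,3) = 165; x_2 ≥ 3 gives C(11,3) = 165; x_3 ≥ 6 gives C(8,3) = 56; x_4 ≥ 8 gives C(6,3) = 20. Together 406.
Add back pairs where two caps are both exceeded: 56 + 10 + 1 + 10 + 1 + 0 = 78.
By inclusion–exclusion the count is 364 − 406 + 78 = 36.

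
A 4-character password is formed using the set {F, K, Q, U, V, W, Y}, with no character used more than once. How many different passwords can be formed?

This is a permutation of 4 out of 7: P(7,4) = 7!/3!.
That product is 7 × 6 × 5 × 4 = 840.

840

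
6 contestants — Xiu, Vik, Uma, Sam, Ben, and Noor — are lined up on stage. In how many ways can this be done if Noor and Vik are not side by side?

There are 6! = 720 arrangements in all. If Noor and Vik are adjacent, merging them into one block gives 2·(5)! = 240 arrangements.
So 720 − 240 = 480 arrangements keep them apart.

480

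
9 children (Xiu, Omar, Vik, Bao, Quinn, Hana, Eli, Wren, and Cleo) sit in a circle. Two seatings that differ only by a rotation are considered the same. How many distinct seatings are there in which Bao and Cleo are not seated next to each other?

30240

All circular seatings of 9 people number (8)! = 40320.
Those with Bao next to Cleo: fuse the pair into one unit and seat 8 units around a circle — 2·(7)! = 10080.
Subtracting, 40320 − 10080 = 30240.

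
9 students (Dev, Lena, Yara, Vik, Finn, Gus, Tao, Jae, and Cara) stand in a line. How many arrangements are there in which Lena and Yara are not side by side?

282240

Of the 9! = 362880 arrangements, those with Lena and Yara adjacent number 2 × 8! = 80640 (treat the pair as a block with 2 internal orders).
So 362880 − 80640 = 282240 arrangements keep them apart.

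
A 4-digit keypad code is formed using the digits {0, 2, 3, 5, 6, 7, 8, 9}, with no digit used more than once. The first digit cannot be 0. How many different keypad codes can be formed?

1470

The first digit has 8−1 = 7 choices (anything except 0).
The remaining 3 digits are filled from the other 7 symbols without repetition: 7 × 6 × 5 = 210.
Total: 7 × 210 = 1470.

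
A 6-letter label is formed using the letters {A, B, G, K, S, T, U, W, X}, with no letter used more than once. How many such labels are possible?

This is a permutation of 6 out of 9: P(9,6) = 9!/3!.
9 × 8 × 7 × 6 × 5 × 4 = 60480.

60480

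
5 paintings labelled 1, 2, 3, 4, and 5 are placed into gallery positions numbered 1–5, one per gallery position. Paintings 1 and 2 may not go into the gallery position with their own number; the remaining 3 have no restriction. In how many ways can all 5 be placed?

78

Let Aᵢ (for i ∈ {1, 2}) be the placements that put painting i in its forbidden gallery position. Any j of these fix j positions, leaving (5−j)! ways to fill the rest, and there are C(2,j) ways to pick which j.
By inclusion–exclusion, the number of valid placements is Σ_{j=0}^{2} (−1)^j C(2,j)·(5−j)!.
Computing: 120 − 48 + 6 = 78.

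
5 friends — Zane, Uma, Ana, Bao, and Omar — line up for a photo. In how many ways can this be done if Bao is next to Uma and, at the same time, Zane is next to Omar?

Treat {Bao,Uma} as one block (2 orders) and {Zane,Omar} as another (2 orders).
That leaves 3 units to arrange: 2 × 2 × 3! = 4 × 6 = 24.

24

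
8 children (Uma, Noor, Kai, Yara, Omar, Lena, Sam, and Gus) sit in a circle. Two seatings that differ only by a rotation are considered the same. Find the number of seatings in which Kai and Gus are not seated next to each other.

3600

All circular seatings of 8 people number (7)! = 5040.
Seatings with Kai beside Gus: treat them as a block with 2 internal orders, giving 2 × (6)! = 1440.
Subtracting, 5040 − 1440 = 3600.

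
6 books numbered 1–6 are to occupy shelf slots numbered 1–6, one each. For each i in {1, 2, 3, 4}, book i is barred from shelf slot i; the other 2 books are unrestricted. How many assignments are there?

362

Let Aᵢ (for 1 ≤ i ≤ 4) be the placements that put book i in its forbidden shelf slot. Any j of these fix j positions, leaving (6−j)! ways to fill the rest, and there are C(4,j) ways to pick which j.
By inclusion–exclusion, the number of valid placements is Σ_{j=0}^{4} (−1)^j C(4,j)·(6−j)!.
Computing: 720 − 480 + 144 − 24 + 2 = 362.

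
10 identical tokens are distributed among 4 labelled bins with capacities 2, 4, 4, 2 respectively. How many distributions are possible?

Without the upper bounds there are C(13,3) = 286 ways to split 10 among 4 bins.
Subtract solutions that violate a single cap (substitute x_i' = x_i − (cap_i+1)): x_1 ≥ 3 gives C(10,3) = 120; x_2 ≥ 5 gives C(8,3) = 56; x_3 ≥ 5 gives C(8,3) = 56; x_4 ≥ 3 gives C(10,3) = 120. Together 352.
Add back pairs where two caps are both exceeded: 10 + 10 + 35 + 1 + 10 + 10 = 76.
By inclusion–exclusion the count is 286 − 352 + 76 = 10.

10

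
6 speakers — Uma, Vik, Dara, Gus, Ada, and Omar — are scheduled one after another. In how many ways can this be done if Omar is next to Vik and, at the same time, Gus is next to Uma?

Treat {Omar,Vik} as one block (2 orders) and {Gus,Uma} as another (2 orders).
That leaves 4 units to arrange: 2 × 2 × 4! = 4 × 24 = 96.

96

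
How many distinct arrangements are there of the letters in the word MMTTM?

The 5 letters of MMTTM have repeats: M appearing 3 times and T appearing twice.
Dividing 5! = 120 by 3!·2! = 12 for the repeated letters gives 10.

10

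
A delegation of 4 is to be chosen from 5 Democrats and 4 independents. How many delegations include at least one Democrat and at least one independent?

120

Total 4-person selections from all 9: C(9,4) = 126.
Selections missing a whole group: no Democrats → C(4,4) = 1; no independents → C(5,4) = 5.
Both groups omitted at once is impossible, so 126 − 6 = 120.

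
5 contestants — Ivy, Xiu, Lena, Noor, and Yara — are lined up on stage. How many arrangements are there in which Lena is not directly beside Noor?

72

There are 5! = 120 arrangements in all. If Lena and Noor are adjacent, merging them into one block gives 2·(4)! = 48 arrangements.
Complementary counting: 120 − 48 = 72.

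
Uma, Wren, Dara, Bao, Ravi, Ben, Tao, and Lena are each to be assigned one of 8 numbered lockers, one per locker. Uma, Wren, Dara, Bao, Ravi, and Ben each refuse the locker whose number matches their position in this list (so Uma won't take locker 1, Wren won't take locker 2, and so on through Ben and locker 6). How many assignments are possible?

18806

Let Aᵢ (for 1 ≤ i ≤ 6) be the placements that put person i in their forbidden locker. Any j of these fix j positions, leaving (8−j)! ways to fill the rest, and there are C(6,j) ways to pick which j.
By inclusion–exclusion, the number of valid placements is Σ_{j=0}^{6} (−1)^j C(6,j)·(8−j)!.
Computing: 40320 − 30240 + 10800 − 2400 + 360 − 36 + 2 = 18806.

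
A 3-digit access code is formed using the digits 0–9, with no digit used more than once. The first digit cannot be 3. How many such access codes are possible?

The first digit has 10−1 = 9 choices (anything except 3).
The remaining 2 digits are filled from the other 9 symbols without repetition: 9 × 8 = 72.
Total: 9 × 72 = 648.

648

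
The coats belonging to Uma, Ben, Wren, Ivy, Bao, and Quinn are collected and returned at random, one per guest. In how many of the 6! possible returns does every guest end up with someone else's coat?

Count assignments avoiding every fixed point. For any j of the 6 guests fixed to their own coat, the other 6−j can be arranged in (6−j)! ways.
By inclusion–exclusion this is Σ_{j=0}^{6} (−1)^j C(6,j)·(6−j)!.
Computing: 720 − 720 + 360 − 120 + 30 − 6 + 1 = 265.

265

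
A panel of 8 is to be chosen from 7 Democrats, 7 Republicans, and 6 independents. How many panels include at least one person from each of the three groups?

Unrestricted: C(20,8) = 125970 ways to pick any 8 of the 20.
Subtract selections that omit an entire group: no Democrats → C(13,8) = 1287; no Republicans → C(13,8) = 1287; no independents → C(14,8) = 3003.
Add back selections omitting two groups (i.e. drawn from a single group): C(7,8) + C(7,8) + C(6,8) = 0.
By inclusion–exclusion: 125970 − 5577 + 0 = 120393.

120393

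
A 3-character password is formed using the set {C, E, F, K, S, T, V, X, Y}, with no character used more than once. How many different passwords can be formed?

With no repetition, fill the 3 characters in order: 9 choices, then 8, down to 7.
9 × 8 × 7 = 504.

504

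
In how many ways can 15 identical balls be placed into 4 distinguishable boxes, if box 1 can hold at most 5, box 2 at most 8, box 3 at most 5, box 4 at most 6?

169

By stars and bars, unrestricted non-negative solutions to x_1+…+x_4 = 15 number C(15+3,3) = 816.
Subtract solutions that violate a single cap (substitute x_i' = x_i − (cap_i+1)): x_1 ≥ 6 gives C(12,3) = 220; x_2 ≥ 9 gives C(9,3) = 84; x_3 ≥ 6 gives C(12,3) = 220; x_4 ≥ 7 gives C(11,3) = 165. Together 689.
Add back pairs where two caps are both exceeded: 1 + 20 + 10 + 1 + 0 + 10 = 42.
By inclusion–exclusion the count is 816 − 689 + 42 = 169.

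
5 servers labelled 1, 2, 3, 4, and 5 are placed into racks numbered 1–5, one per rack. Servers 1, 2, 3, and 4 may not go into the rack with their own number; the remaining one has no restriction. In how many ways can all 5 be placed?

Let Aᵢ (for 1 ≤ i ≤ 4) be the placements that put server i in its forbidden rack. Any j of these fix j positions, leaving (5−j)! ways to fill the rest, and there are C(4,j) ways to pick which j.
By inclusion–exclusion, the number of valid placements is Σ_{j=0}^{4} (−1)^j C(4,j)·(5−j)!.
Computing: 120 − 96 + 36 − 8 + 1 = 53.

53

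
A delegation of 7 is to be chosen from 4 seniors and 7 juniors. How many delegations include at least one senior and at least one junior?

With no constraint there are C(11,7) = 330 possible selections.
Subtract selections that omit an entire group: no seniors → C(7,7) = 1; no juniors → C(4,7) = 0.
Both groups omitted at once is impossible, so 330 − 1 = 329.

329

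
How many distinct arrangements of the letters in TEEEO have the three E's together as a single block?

6

Treat the 3 copies of E as a single block. The multiset to arrange is then {EEE, O, T}, 3 items in all.
All 3 items are distinct, so there are (3)! = 6 arrangements.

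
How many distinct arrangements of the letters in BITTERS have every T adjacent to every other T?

Treat the 2 copies of T as a single block. The multiset to arrange is then {TT, B, E, I, R, S}, 6 items in all.
All 6 items are distinct, so there are (6)! = 720 arrangements.

720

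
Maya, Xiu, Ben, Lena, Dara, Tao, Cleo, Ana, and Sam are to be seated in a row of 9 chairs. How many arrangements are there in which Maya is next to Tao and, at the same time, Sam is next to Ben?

20160

Treat {Maya,Tao} as one block (2 orders) and {Sam,Ben} as another (2 orders).
That leaves 7 units to arrange: 2 × 2 × 7! = 4 × 5040 = 20160.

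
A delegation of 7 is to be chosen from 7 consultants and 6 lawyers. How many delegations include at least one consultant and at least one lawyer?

1715

With no constraint there are C(13,7) = 1716 possible selections.
Subtract selections that omit an entire group: no consultants → C(6,7) = 0; no lawyers → C(7,7) = 1.
Both groups omitted at once is impossible, so 1716 − 1 = 1715.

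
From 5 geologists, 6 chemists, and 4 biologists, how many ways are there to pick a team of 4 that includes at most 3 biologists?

1364

Split by how many biologists are chosen (0 through 3).
Sum: C(4,0)·C(11,4) + C(4,1)·C(11,3) + C(4,2)·C(11,2) + C(4,3)·C(11,1) = 330 + 660 + 330 + 44 = 1364.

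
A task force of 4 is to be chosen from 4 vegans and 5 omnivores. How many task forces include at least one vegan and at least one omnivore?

120

Total 4-person selections from all 9: C(9,4) = 126.
Selections missing a whole group: no vegans → C(5,4) = 5; no omnivores → C(4,4) = 1.
Both groups omitted at once is impossible, so 126 − 6 = 120.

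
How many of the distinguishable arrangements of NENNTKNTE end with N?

Fix N in the last position and arrange the remaining 8 letters.
Those 8 letters have E appearing twice, N appearing 3 times, and T appearing twice, giving (8)!/(3!·2!·2!) = 1680.

1680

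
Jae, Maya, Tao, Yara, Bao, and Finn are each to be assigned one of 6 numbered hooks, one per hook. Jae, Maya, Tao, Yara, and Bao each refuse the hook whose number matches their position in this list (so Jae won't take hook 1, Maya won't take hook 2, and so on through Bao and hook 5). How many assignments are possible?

309

Let Aᵢ (for 1 ≤ i ≤ 5) be the placements that put person i in their forbidden hook. Any j of these fix j positions, leaving (6−j)! ways to fill the rest, and there are C(5,j) ways to pick which j.
By inclusion–exclusion, the number of valid placements is Σ_{j=0}^{5} (−1)^j C(5,j)·(6−j)!.
Computing: 720 − 600 + 240 − 60 + 10 − 1 = 309.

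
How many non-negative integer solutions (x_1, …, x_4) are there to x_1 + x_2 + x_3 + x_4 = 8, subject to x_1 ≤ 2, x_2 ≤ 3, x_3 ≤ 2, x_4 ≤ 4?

Without the upper bounds there are C(11,3) = 165 ways to split 8 among 4 variables.
Subtract solutions that violate a single cap (substitute x_i' = x_i − (cap_i+1)): x_1 ≥ 3 gives C(8,3) = 56; x_2 ≥ 4 gives C(7,3) = 35; x_3 ≥ 3 gives C(8,3) = 56; x_4 ≥ 5 gives C(6,3) = 20. Together 167.
Add back pairs where two caps are both exceeded: 4 + 10 + 1 + 4 + 0 + 1 = 20.
By inclusion–exclusion the count is 165 − 167 + 20 = 18.

18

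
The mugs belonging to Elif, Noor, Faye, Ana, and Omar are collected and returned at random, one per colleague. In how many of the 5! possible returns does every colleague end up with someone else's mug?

44

Count assignments avoiding every fixed point. For any j of the 5 colleagues fixed to their own mug, the other 5−j can be arranged in (5−j)! ways.
By inclusion–exclusion this is Σ_{j=0}^{5} (−1)^j C(5,j)·(5−j)!.
Computing: 120 − 120 + 60 − 20 + 5 − 1 = 44.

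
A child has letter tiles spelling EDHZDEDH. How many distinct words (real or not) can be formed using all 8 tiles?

The 8 letters of EDHZDEDH have repeats: D appearing 3 times, E appearing twice, and H appearing twice.
The number of distinct arrangements is 8!/(3!·2!·2!) = 40320/24 = 1680.

1680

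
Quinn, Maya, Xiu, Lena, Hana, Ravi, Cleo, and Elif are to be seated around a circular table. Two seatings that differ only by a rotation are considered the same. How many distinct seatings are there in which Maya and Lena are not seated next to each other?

3600

All circular seatings of 8 people number (7)! = 5040.
Those with Maya next to Lena: fuse the pair into one unit and seat 7 units around a circle — 2·(6)! = 1440.
Subtracting, 5040 − 1440 = 3600.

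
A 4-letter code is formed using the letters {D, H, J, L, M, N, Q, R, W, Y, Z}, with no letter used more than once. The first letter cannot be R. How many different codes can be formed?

The first letter has 11−1 = 10 choices (anything except R).
The remaining 3 letters are filled from the other 10 symbols without repetition: 10 × 9 × 8 = 720.
Total: 10 × 720 = 7200.

7200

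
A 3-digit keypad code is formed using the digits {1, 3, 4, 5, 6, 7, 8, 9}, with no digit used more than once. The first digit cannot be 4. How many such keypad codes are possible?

294

The first digit has 8−1 = 7 choices (anything except 4).
The remaining 2 digits are filled from the other 7 symbols without repetition: 7 × 6 = 42.
Total: 7 × 42 = 294.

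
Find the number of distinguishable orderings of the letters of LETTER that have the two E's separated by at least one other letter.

Total arrangements of LETTER: 6!/(2!·2!) = 180.
If the two E's are adjacent, glue them into one block, leaving 5 items to arrange: (5)!/(2!) = 60 ways.
Hence 180 − 60 = 120.

120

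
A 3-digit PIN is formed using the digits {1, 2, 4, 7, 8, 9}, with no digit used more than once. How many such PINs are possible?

This is a permutation of 3 out of 6: P(6,3) = 6!/3!.
6 × 5 × 4 = 120.

120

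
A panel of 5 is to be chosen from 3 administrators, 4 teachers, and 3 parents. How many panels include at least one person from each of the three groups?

Unrestricted: C(10,5) = 252 ways to pick any 5 of the 10.
Subtract selections that omit an entire group: no administrators → C(7,5) = 21; no teachers → C(6,5) = 6; no parents → C(7,5) = 21.
Add back selections omitting two groups (i.e. drawn from a single group): C(3,5) + C(4,5) + C(3,5) = 0.
By inclusion–exclusion: 252 − 48 + 0 = 204.

204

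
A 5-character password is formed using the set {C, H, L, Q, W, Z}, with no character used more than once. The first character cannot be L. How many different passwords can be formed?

600

The first character has 6−1 = 5 choices (anything except L).
The remaining 4 characters are filled from the other 5 symbols without repetition: 5 × 4 × 3 × 2 = 120.
Total: 5 × 120 = 600.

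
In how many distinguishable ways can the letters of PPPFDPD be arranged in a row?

The 7 letters of PPPFDPD have repeats: D appearing twice and P appearing 4 times.
So there are 7! / (4!·2!) = 105 distinguishable arrangements.

105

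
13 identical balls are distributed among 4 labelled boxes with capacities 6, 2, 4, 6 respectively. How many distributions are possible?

Ignoring the caps, the number of non-negative solutions to x_1+…+x_4 = 13 is C(16,3) = 560.
Subtract solutions that violate a single cap (substitute x_i' = x_i − (cap_i+1)): x_1 ≥ 7 gives C(9,3) = 84; x_2 ≥ 3 gives C(13,3) = 286; x_3 ≥ 5 gives C(11,3) = 165; x_4 ≥ 7 gives C(9,3) = 84. Together 619.
Add back pairs where two caps are both exceeded: 20 + 4 + 0 + 56 + 20 + 4 = 104.
By inclusion–exclusion the count is 560 − 619 + 104 = 45.

45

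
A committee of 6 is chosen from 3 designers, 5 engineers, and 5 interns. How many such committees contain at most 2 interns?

1008

Split by how many interns are chosen (0 through 2).
Sum: C(5,0)·C(8,6) + C(5,1)·C(8,5) + C(5,2)·C(8,4) = 28 + 280 + 700 = 1008.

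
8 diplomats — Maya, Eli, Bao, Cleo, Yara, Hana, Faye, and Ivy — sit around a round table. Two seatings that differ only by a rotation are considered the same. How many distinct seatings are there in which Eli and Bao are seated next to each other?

1440

Treat {Eli, Bao} as one unit (2 internal orders) and seat the resulting 7 units around the table: (6)! circular arrangements.
So 2 × (6)! = 2 × 720 = 1440.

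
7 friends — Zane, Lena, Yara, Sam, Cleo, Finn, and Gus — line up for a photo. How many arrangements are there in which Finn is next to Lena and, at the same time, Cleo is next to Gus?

480

Treat {Finn,Lena} as one block (2 orders) and {Cleo,Gus} as another (2 orders).
That leaves 5 units to arrange: 2 × 2 × 5! = 4 × 120 = 480.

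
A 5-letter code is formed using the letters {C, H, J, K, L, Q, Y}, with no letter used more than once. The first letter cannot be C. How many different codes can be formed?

2160

The first letter has 7−1 = 6 choices (anything except C).
The remaining 4 letters are filled from the other 6 symbols without repetition: 6 × 5 × 4 × 3 = 360.
Total: 6 × 360 = 2160.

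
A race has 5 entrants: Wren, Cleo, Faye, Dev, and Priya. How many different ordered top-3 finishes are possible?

60

This is an ordered selection of 3 from 5: P(5,3).
That gives 5 × 4 × 3 = 60.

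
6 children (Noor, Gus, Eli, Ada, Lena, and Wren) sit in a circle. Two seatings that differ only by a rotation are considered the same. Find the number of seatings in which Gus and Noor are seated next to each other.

48

Treat {Gus, Noor} as one unit (2 internal orders) and seat the resulting 5 units around the table: (4)! circular arrangements.
So 2 × (4)! = 2 × 24 = 48.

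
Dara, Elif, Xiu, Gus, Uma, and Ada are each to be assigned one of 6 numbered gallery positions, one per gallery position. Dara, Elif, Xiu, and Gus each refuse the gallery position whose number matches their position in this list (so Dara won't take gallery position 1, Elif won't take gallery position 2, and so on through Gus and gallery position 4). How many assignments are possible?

362

Let Aᵢ (for 1 ≤ i ≤ 4) be the placements that put person i in their forbidden gallery position. Any j of these fix j positions, leaving (6−j)! ways to fill the rest, and there are C(4,j) ways to pick which j.
By inclusion–exclusion, the number of valid placements is Σ_{j=0}^{4} (−1)^j C(4,j)·(6−j)!.
Computing: 720 − 480 + 144 − 24 + 2 = 362.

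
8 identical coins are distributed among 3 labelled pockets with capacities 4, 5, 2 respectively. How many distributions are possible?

9

Ignoring the caps, the number of non-negative solutions to x_1+…+x_3 = 8 is C(10,2) = 45.
Subtract solutions that violate a single cap (substitute x_i' = x_i − (cap_i+1)): x_1 ≥ 5 gives C(5,2) = 10; x_2 ≥ 6 gives C(4,2) = 6; x_3 ≥ 3 gives C(7,2) = 21. Together 37.
Add back pairs where two caps are both exceeded: 0 + 1 + 0 = 1.
By inclusion–exclusion the count is 45 − 37 + 1 = 9.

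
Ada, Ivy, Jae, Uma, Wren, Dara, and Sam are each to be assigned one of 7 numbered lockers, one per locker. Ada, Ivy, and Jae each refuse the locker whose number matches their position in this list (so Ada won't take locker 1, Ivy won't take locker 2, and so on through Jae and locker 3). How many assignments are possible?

3216

Let Aᵢ (for i ∈ {1, 2, 3}) be the placements that put person i in their forbidden locker. Any j of these fix j positions, leaving (7−j)! ways to fill the rest, and there are C(3,j) ways to pick which j.
By inclusion–exclusion, the number of valid placements is Σ_{j=0}^{3} (−1)^j C(3,j)·(7−j)!.
Computing: 5040 − 2160 + 360 − 24 = 3216.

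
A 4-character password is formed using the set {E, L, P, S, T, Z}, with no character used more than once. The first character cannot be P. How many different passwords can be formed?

The first character has 6−1 = 5 choices (anything except P).
The remaining 3 characters are filled from the other 5 symbols without repetition: 5 × 4 × 3 = 60.
Total: 5 × 60 = 300.

300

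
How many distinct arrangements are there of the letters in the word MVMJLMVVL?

The 9 letters of MVMJLMVVL have repeats: L appearing twice, M appearing 3 times, and V appearing 3 times.
Dividing 9! = 362880 by 3!·3!·2! = 72 for the repeated letters gives 5040.

5040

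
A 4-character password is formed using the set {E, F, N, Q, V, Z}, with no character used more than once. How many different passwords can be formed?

360

This is a permutation of 4 out of 6: P(6,4) = 6!/2!.
6 × 5 × 4 × 3 = 360.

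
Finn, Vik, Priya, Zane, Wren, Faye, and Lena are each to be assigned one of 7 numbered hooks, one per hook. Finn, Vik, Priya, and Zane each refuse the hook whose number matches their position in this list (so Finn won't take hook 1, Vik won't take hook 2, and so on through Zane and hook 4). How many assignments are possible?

2790

Let Aᵢ (for 1 ≤ i ≤ 4) be the placements that put person i in their forbidden hook. Any j of these fix j positions, leaving (7−j)! ways to fill the rest, and there are C(4,j) ways to pick which j.
By inclusion–exclusion, the number of valid placements is Σ_{j=0}^{4} (−1)^j C(4,j)·(7−j)!.
Computing: 5040 − 2880 + 720 − 96 + 6 = 2790.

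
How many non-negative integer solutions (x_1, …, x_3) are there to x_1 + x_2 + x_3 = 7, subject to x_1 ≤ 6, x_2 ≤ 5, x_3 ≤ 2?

By stars and bars, unrestricted non-negative solutions to x_1+…+x_3 = 7 number C(7+2,2) = 36.
Subtract solutions that violate a single cap (substitute x_i' = x_i − (cap_i+1)): x_1 ≥ 7 gives C(2,2) = 1; x_2 ≥ 6 gives C(3,2) = 3; x_3 ≥ 3 gives C(6,2) = 15. Together 19.
No two caps can be exceeded simultaneously, so the pair terms are all 0.
By inclusion–exclusion the count is 36 − 19 + 0 = 17.

17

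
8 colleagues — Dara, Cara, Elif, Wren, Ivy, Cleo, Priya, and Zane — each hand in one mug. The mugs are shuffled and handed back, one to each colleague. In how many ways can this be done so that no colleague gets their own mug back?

Let Aᵢ be the assignments in which colleague i gets their own mug. We want the size of the complement of A₁∪…∪A_8.
By inclusion–exclusion this is Σ_{j=0}^{8} (−1)^j C(8,j)·(8−j)!.
Computing: 40320 − 40320 + 20160 − 6720 + 1680 − 336 + 56 − 8 + 1 = 14833.

14833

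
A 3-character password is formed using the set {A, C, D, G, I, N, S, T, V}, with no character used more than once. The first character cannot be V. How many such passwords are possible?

448

The first character has 9−1 = 8 choices (anything except V).
The remaining 2 characters are filled from the other 8 symbols without repetition: 8 × 7 = 56.
Total: 8 × 56 = 448.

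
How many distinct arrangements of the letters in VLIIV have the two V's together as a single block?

Treat the 2 copies of V as a single block. The multiset to arrange is then {VV, I, I, L}, 4 items in all.
That gives (4)!/(2!) = 12 arrangements.

12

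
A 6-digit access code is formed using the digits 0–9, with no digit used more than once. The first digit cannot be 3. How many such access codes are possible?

136080

The first digit has 10−1 = 9 choices (anything except 3).
The remaining 5 digits are filled from the other 9 symbols without repetition: 9 × 8 × 7 × 6 × 5 = 15120.
Total: 9 × 15120 = 136080.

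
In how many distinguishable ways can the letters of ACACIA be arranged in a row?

60

Letter multiplicities in ACACIA: A×3, C×2, I×1.
The number of distinct arrangements is 6!/(3!·2!) = 720/12 = 60.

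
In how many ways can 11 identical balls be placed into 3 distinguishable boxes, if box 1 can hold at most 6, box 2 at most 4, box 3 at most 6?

20

Without the upper bounds there are C(13,2) = 78 ways to split 11 among 3 boxes.
Subtract solutions that violate a single cap (substitute x_i' = x_i − (cap_i+1)): x_1 ≥ 7 gives C(6,2) = 15; x_2 ≥ 5 gives C(8,2) = 28; x_3 ≥ 7 gives C(6,2) = 15. Together 58.
No two caps can be exceeded simultaneously, so the pair terms are all 0.
By inclusion–exclusion the count is 78 − 58 + 0 = 20.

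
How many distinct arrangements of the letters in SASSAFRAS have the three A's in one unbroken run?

Treat the 3 copies of A as a single block. The multiset to arrange is then {AAA, F, R, S, S, S, S}, 7 items in all.
That gives (7)!/(4!) = 210 arrangements.

210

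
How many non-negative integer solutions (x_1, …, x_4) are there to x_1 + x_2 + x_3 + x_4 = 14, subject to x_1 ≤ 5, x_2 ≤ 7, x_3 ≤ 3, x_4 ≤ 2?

Without the upper bounds there are C(17,3) = 680 ways to split 14 among 4 variables.
Subtract solutions that violate a single cap (substitute x_i' = x_i − (cap_i+1)): x_1 ≥ 6 gives C(11,3) = 165; x_2 ≥ 8 gives C(9,3) = 84; x_3 ≥ 4 gives C(13,3) = 286; x_4 ≥ 3 gives C(14,3) = 364. Together 899.
Add back pairs where two caps are both exceeded: 1 + 35 + 56 + 10 + 20 + 120 = 242.
Subtract triples: 0 + 0 + 4 + 0 = 4.
By inclusion–exclusion the count is 680 − 899 + 242 − 4 = 19.

19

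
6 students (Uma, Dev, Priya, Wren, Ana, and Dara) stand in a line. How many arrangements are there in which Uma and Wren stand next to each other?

Glue Uma and Wren into one block (2 internal orders), leaving 5 units to arrange in a row.
That gives 2 × 5! = 2 × 120 = 240.

240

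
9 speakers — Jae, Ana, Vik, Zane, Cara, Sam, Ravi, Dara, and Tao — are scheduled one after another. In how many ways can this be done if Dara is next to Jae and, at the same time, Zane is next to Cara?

20160

Treat {Dara,Jae} as one block (2 orders) and {Zane,Cara} as another (2 orders).
That leaves 7 units to arrange: 2 × 2 × 7! = 4 × 5040 = 20160.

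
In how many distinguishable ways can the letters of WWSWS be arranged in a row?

10

The 5 letters of WWSWS have repeats: S appearing twice and W appearing 3 times.
So there are 5! / (3!·2!) = 10 distinguishable arrangements.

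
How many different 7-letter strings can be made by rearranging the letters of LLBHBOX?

LLBHBOX has 7 letters with B appearing twice and L appearing twice.
So there are 7! / (2!·2!) = 1260 distinguishable arrangements.

1260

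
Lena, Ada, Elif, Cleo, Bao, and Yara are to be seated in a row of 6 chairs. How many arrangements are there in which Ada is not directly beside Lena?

There are 6! = 720 arrangements in all. If Ada and Lena are adjacent, merging them into one block gives 2·(5)! = 240 arrangements.
Complementary counting: 720 − 240 = 480.

480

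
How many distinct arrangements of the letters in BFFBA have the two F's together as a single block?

12

Treat the 2 copies of F as a single block. The multiset to arrange is then {FF, A, B, B}, 4 items in all.
That gives (4)!/(2!) = 12 arrangements.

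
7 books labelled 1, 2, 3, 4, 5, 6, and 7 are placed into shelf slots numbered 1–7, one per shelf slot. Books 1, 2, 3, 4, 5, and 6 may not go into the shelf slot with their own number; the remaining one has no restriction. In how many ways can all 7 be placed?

2119

Let Aᵢ (for 1 ≤ i ≤ 6) be the placements that put book i in its forbidden shelf slot. Any j of these fix j positions, leaving (7−j)! ways to fill the rest, and there are C(6,j) ways to pick which j.
By inclusion–exclusion, the number of valid placements is Σ_{j=0}^{6} (−1)^j C(6,j)·(7−j)!.
Computing: 5040 − 4320 + 1800 − 480 + 90 − 12 + 1 = 2119.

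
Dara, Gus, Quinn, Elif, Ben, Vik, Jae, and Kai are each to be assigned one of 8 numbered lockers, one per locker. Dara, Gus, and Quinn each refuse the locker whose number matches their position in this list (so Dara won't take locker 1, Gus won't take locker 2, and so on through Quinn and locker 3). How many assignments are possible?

27240

Let Aᵢ (for i ∈ {1, 2, 3}) be the placements that put person i in their forbidden locker. Any j of these fix j positions, leaving (8−j)! ways to fill the rest, and there are C(3,j) ways to pick which j.
By inclusion–exclusion, the number of valid placements is Σ_{j=0}^{3} (−1)^j C(3,j)·(8−j)!.
Computing: 40320 − 15120 + 2160 − 120 = 27240.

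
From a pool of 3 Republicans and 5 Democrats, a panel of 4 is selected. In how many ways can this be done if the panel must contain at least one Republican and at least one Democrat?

Unrestricted: C(8,4) = 70 ways to pick any 4 of the 8.
Subtract selections that omit an entire group: no Republicans → C(5,4) = 5; no Democrats → C(3,4) = 0.
Both groups omitted at once is impossible, so 70 − 5 = 65.

65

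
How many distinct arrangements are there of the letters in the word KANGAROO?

10080

The 8 letters of KANGAROO have repeats: A appearing twice and O appearing twice.
So there are 8! / (2!·2!) = 10080 distinguishable arrangements.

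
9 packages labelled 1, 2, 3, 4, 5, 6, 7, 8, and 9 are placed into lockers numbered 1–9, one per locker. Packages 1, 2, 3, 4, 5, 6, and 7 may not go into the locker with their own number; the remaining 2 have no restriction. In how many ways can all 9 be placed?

165016

Let Aᵢ (for 1 ≤ i ≤ 7) be the placements that put package i in its forbidden locker. Any j of these fix j positions, leaving (9−j)! ways to fill the rest, and there are C(7,j) ways to pick which j.
By inclusion–exclusion, the number of valid placements is Σ_{j=0}^{7} (−1)^j C(7,j)·(9−j)!.
Computing: 362880 − 282240 + 105840 − 25200 + 4200 − 504 + 42 − 2 = 165016.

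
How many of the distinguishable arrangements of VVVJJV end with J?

5

With the last slot taken by J, it remains to arrange the other 5 letters (VVVJV).
Those 5 letters have V appearing 4 times, giving (5)!/(4!) = 5.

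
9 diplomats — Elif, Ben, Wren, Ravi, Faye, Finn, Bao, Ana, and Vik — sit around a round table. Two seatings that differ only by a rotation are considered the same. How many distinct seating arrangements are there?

40320

Fix one person's seat to break rotational symmetry; the remaining 8 people can be arranged in (8)! = 40320 ways.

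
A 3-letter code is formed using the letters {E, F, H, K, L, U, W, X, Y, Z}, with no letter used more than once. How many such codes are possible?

Choose and order 3 of the 10 symbols: the first letter has 10 options, the next 9, then 8.
That product is 10 × 9 × 8 = 720.

720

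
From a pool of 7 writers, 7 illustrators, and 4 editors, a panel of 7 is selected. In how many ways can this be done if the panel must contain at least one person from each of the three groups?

Total 7-person selections from all 18: C(18,7) = 31824.
Subtract selections that omit an entire group: no writers → C(11,7) = 330; no illustrators → C(11,7) = 330; no editors → C(14,7) = 3432.
Add back selections omitting two groups (i.e. drawn from a single group): C(7,7) + C(7,7) + C(4,7) = 2.
By inclusion–exclusion: 31824 − 4092 + 2 = 27734.

27734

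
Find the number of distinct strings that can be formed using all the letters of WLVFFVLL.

1680

WLVFFVLL has 8 letters with F appearing twice, L appearing 3 times, and V appearing twice.
The number of distinct arrangements is 8!/(3!·2!·2!) = 40320/24 = 1680.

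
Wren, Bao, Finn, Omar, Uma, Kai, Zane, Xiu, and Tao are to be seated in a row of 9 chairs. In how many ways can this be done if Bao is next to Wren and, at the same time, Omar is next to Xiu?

Treat {Bao,Wren} as one block (2 orders) and {Omar,Xiu} as another (2 orders).
That leaves 7 units to arrange: 2 × 2 × 7! = 4 × 5040 = 20160.

20160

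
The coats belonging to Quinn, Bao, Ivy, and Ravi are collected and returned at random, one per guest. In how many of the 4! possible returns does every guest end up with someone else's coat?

Count assignments avoiding every fixed point. For any j of the 4 guests fixed to their own coat, the other 4−j can be arranged in (4−j)! ways.
By inclusion–exclusion this is Σ_{j=0}^{4} (−1)^j C(4,j)·(4−j)!.
Computing: 24 − 24 + 12 − 4 + 1 = 9.

9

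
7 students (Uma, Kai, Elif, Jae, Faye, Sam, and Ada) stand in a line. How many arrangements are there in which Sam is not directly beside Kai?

Of the 7! = 5040 arrangements, those with Sam and Kai adjacent number 2 × 6! = 1440 (treat the pair as a block with 2 internal orders).
So 5040 − 1440 = 3600 arrangements keep them apart.

3600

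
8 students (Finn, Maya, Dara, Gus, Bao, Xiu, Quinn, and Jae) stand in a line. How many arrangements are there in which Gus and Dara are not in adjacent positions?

Of the 8! = 40320 arrangements, those with Gus and Dara adjacent number 2 × 7! = 10080 (treat the pair as a block with 2 internal orders).
Complementary counting: 40320 − 10080 = 30240.

30240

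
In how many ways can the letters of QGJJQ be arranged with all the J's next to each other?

Treat the 2 copies of J as a single block. The multiset to arrange is then {JJ, G, Q, Q}, 4 items in all.
That gives (4)!/(2!) = 12 arrangements.

12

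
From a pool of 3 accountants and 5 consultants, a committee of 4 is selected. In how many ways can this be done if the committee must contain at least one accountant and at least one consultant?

65

Unrestricted: C(8,4) = 70 ways to pick any 4 of the 8.
Subtract selections that omit an entire group: no accountants → C(5,4) = 5; no consultants → C(3,4) = 0.
Both groups omitted at once is impossible, so 70 − 5 = 65.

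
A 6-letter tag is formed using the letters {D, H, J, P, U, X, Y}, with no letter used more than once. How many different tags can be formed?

5040

This is a permutation of 6 out of 7: P(7,6) = 7!/1!.
7 × 6 × 5 × 4 × 3 × 2 = 5040.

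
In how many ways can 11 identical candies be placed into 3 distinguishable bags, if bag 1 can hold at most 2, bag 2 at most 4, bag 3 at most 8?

9

By stars and bars, unrestricted non-negative solutions to x_1+…+x_3 = 11 number C(11+2,2) = 78.
Subtract solutions that violate a single cap (substitute x_i' = x_i − (cap_i+1)): x_1 ≥ 3 gives C(10,2) = 45; x_2 ≥ 5 gives C(8,2) = 28; x_3 ≥ 9 gives C(4,2) = 6. Together 79.
Add back pairs where two caps are both exceeded: 10 + 0 + 0 = 10.
By inclusion–exclusion the count is 78 − 79 + 10 = 9.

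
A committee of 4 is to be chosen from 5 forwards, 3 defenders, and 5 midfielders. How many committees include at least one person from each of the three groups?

Total 4-person selections from all 13: C(13,4) = 715.
Selections missing a whole group: no forwards → C(8,4) = 70; no defenders → C(10,4) = 210; no midfielders → C(8,4) = 70.
Add back selections omitting two groups (i.e. drawn from a single group): C(5,4) + C(3,4) + C(5,4) = 10.
By inclusion–exclusion: 715 − 350 + 10 = 375.

375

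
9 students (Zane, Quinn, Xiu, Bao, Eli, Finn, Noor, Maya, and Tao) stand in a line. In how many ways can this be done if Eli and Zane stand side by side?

Treat {Eli, Zane} as a single unit. There are 8 units to order, and the pair itself can be ordered 2 ways.
So the count is 2·(8)! = 80640.

80640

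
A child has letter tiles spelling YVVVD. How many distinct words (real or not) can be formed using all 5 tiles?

The 5 letters of YVVVD have repeats: V appearing 3 times.
The number of distinct arrangements is 5!/(3!) = 120/6 = 20.

20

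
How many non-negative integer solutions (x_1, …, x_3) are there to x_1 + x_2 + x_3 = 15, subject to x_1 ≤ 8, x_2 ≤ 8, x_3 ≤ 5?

27

Ignoring the caps, the number of non-negative solutions to x_1+…+x_3 = 15 is C(17,2) = 136.
Subtract solutions that violate a single cap (substitute x_i' = x_i − (cap_i+1)): x_1 ≥ 9 gives C(8,2) = 28; x_2 ≥ 9 gives C(8,2) = 28; x_3 ≥ 6 gives C(11,2) = 55. Together 111.
Add back pairs where two caps are both exceeded: 0 + 1 + 1 = 2.
By inclusion–exclusion the count is 136 − 111 + 2 = 27.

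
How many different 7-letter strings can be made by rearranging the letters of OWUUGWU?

The 7 letters of OWUUGWU have repeats: U appearing 3 times and W appearing twice.
So there are 7! / (3!·2!) = 420 distinguishable arrangements.

420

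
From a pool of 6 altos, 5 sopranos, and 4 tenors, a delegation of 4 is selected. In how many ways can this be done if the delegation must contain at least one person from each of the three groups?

Unrestricted: C(15,4) = 1365 ways to pick any 4 of the 15.
Selections missing a whole group: no altos → C(9,4) = 126; no sopranos → C(10,4) = 210; no tenors → C(11,4) = 330.
Add back selections omitting two groups (i.e. drawn from a single group): C(6,4) + C(5,4) + C(4,4) = 21.
By inclusion–exclusion: 1365 − 666 + 21 = 720.

720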